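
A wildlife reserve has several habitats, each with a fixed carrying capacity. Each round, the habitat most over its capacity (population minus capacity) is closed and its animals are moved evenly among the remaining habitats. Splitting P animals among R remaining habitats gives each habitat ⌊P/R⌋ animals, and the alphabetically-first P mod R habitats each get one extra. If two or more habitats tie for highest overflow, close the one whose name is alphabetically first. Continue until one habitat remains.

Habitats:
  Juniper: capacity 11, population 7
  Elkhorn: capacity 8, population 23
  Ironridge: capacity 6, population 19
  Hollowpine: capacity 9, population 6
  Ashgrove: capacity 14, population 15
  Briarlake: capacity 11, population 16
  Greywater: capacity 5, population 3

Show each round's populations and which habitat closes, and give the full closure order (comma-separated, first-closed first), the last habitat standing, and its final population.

Round 1: Ashgrove=15 Briarlake=16 Elkhorn=23 Greywater=3 Hollowpine=6 Ironridge=19 Juniper=7 → close Elkhorn (overflow 15)
  23÷6 = 3 each, +1 to first 5
Round 2: Ashgrove=19 Briarlake=20 Greywater=7 Hollowpine=10 Ironridge=23 Juniper=10 → close Ironridge (overflow 17)
  23÷5 = 4 each, +1 to first 3
Round 3: Ashgrove=24 Briarlake=25 Greywater=12 Hollowpine=14 Juniper=14 → close Briarlake (overflow 14)
  25÷4 = 6 each, +1 to first 1
Round 4: Ashgrove=31 Greywater=18 Hollowpine=20 Juniper=20 → close Ashgrove (overflow 17)
  31÷3 = 10 each, +1 to first 1
Round 5: Greywater=29 Hollowpine=30 Juniper=30 → close Greywater (overflow 24)
  29÷2 = 14 each, +1 to first 1
Round 6: Hollowpine=45 Juniper=44 → close Hollowpine (overflow 36)
  45÷1 = 45 each, +1 to first 0

Closure order: Elkhorn, Ironridge, Briarlake, Ashgrove, Greywater, Hollowpine
Last habitat: Juniper with 89 animals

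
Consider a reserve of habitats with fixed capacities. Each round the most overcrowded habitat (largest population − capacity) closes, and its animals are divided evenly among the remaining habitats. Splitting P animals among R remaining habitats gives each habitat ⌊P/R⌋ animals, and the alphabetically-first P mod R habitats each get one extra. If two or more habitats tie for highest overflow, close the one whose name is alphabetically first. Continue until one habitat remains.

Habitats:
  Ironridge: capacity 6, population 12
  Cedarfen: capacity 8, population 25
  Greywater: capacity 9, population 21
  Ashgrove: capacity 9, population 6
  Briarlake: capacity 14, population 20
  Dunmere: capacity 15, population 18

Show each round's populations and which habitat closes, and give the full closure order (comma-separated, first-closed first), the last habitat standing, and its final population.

Round 1: Ashgrove=6 Briarlake=20 Cedarfen=25 Dunmere=18 Greywater=21 Ironridge=12 → close Cedarfen (overflow 17)
  25÷5 = 5 each, +1 to first 0
Round 2: Ashgrove=11 Briarlake=25 Dunmere=23 Greywater=26 Ironridge=17 → close Greywater (overflow 17)
  26÷4 = 6 each, +1 to first 2
Round 3: Ashgrove=18 Briarlake=32 Dunmere=29 Ironridge=23 → close Briarlake (overflow 18)
  32÷3 = 10 each, +1 to first 2
Round 4: Ashgrove=29 Dunmere=40 Ironridge=33 → close Ironridge (overflow 27)
  33÷2 = 16 each, +1 to first 1
Round 5: Ashgrove=46 Dunmere=56 → close Dunmere (overflow 41)
  56÷1 = 56 each, +1 to first 0

Closure order: Cedarfen, Greywater, Briarlake, Ironridge, Dunmere
Last habitat: Ashgrove with 102 animals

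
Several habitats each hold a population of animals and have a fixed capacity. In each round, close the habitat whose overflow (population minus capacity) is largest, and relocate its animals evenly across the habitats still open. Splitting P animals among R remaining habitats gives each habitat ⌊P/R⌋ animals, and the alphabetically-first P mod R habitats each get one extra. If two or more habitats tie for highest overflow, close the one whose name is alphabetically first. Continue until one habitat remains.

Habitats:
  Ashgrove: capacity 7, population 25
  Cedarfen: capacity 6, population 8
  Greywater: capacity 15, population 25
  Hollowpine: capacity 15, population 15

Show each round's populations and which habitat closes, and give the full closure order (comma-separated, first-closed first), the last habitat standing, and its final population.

Round 1: Ashgrove=25 Cedarfen=8 Greywater=25 Hollowpine=15 → close Ashgrove (overflow 18)
  25÷3 = 8 each, +1 to first 1
Round 2: Cedarfen=17 Greywater=33 Hollowpine=23 → close Greywater (overflow 18)
  33÷2 = 16 each, +1 to first 1
Round 3: Cedarfen=34 Hollowpine=39 → close Cedarfen (overflow 28)
  34÷1 = 34 each, +1 to first 0

Closure order: Ashgrove, Greywater, Cedarfen
Last habitat: Hollowpine with 73 animals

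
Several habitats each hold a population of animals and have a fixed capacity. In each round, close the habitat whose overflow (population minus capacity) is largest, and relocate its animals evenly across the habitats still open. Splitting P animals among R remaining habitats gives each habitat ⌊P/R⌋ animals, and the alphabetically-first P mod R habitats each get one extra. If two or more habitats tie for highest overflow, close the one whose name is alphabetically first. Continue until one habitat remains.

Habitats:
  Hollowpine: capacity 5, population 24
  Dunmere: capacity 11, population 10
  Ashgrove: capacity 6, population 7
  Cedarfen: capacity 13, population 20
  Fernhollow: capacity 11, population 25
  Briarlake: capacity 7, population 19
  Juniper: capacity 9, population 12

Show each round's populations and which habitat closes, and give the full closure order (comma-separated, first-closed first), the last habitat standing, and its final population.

Closure order: Hollowpine, Fernhollow, Briarlake, Cedarfen, Ashgrove, Juniper
Last habitat: Dunmere with 117 animals

Round 1: Ashgrove=7 Briarlake=19 Cedarfen=20 Dunmere=10 Fernhollow=25 Hollowpine=24 Juniper=12 → close Hollowpine (overflow 19)
  24÷6 = 4 each, +1 to first 0
Round 2: Ashgrove=11 Briarlake=23 Cedarfen=24 Dunmere=14 Fernhollow=29 Juniper=16 → close Fernhollow (overflow 18)
  29÷5 = 5 each, +1 to first 4
Round 3: Ashgrove=17 Briarlake=29 Cedarfen=30 Dunmere=20 Juniper=21 → close Briarlake (overflow 22)
  29÷4 = 7 each, +1 to first 1
Round 4: Ashgrove=25 Cedarfen=37 Dunmere=27 Juniper=28 → close Cedarfen (overflow 24)
  37÷3 = 12 each, +1 to first 1
Round 5: Ashgrove=38 Dunmere=39 Juniper=40 → close Ashgrove (overflow 32)
  38÷2 = 19 each, +1 to first 0
Round 6: Dunmere=58 Juniper=59 → close Juniper (overflow 50)
  59÷1 = 59 each, +1 to first 0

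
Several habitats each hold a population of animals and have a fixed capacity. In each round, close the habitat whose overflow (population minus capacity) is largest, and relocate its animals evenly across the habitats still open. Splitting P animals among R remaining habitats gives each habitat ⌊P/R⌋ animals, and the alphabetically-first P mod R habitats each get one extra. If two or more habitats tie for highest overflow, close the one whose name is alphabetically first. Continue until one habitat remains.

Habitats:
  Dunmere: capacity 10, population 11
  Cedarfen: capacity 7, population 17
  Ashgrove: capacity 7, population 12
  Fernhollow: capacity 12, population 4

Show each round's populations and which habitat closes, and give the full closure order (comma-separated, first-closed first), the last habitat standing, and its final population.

Round 1: Ashgrove=12 Cedarfen=17 Dunmere=11 Fernhollow=4 → close Cedarfen (overflow 10)
  17÷3 = 5 each, +1 to first 2
Round 2: Ashgrove=18 Dunmere=17 Fernhollow=9 → close Ashgrove (overflow 11)
  18÷2 = 9 each, +1 to first 0
Round 3: Dunmere=26 Fernhollow=18 → close Dunmere (overflow 16)
  26÷1 = 26 each, +1 to first 0

Closure order: Cedarfen, Ashgrove, Dunmere
Last habitat: Fernhollow with 44 animals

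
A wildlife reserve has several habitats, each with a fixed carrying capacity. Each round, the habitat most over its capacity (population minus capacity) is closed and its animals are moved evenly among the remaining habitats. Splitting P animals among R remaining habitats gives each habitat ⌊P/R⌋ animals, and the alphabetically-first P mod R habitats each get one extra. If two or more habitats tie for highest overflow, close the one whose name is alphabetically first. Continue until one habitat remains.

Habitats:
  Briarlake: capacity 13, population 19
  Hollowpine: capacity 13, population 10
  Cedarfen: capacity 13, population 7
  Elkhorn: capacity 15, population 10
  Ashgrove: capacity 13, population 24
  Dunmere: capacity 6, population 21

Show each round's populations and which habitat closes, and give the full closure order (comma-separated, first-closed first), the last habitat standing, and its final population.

Round 1: Ashgrove=24 Briarlake=19 Cedarfen=7 Dunmere=21 Elkhorn=10 Hollowpine=10 → close Dunmere (overflow 15)
  21÷5 = 4 each, +1 to first 1
Round 2: Ashgrove=29 Briarlake=23 Cedarfen=11 Elkhorn=14 Hollowpine=14 → close Ashgrove (overflow 16)
  29÷4 = 7 each, +1 to first 1
Round 3: Briarlake=31 Cedarfen=18 Elkhorn=21 Hollowpine=21 → close Briarlake (overflow 18)
  31÷3 = 10 each, +1 to first 1
Round 4: Cedarfen=29 Elkhorn=31 Hollowpine=31 → close Hollowpine (overflow 18)
  31÷2 = 15 each, +1 to first 1
Round 5: Cedarfen=45 Elkhorn=46 → close Cedarfen (overflow 32)
  45÷1 = 45 each, +1 to first 0

Closure order: Dunmere, Ashgrove, Briarlake, Hollowpine, Cedarfen
Last habitat: Elkhorn with 91 animals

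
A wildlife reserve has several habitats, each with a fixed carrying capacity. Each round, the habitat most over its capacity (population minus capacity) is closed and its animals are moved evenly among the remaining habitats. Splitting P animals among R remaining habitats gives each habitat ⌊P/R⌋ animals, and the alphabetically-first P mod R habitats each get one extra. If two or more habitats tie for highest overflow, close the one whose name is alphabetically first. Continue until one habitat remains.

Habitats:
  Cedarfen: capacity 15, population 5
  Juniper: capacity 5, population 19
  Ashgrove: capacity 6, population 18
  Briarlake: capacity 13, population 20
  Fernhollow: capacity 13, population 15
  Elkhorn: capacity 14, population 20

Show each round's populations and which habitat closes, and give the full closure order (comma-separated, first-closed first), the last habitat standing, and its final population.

Round 1: Ashgrove=18 Briarlake=20 Cedarfen=5 Elkhorn=20 Fernhollow=15 Juniper=19 → close Juniper (overflow 14)
  19÷5 = 3 each, +1 to first 4
Round 2: Ashgrove=22 Briarlake=24 Cedarfen=9 Elkhorn=24 Fernhollow=18 → close Ashgrove (overflow 16)
  22÷4 = 5 each, +1 to first 2
Round 3: Briarlake=30 Cedarfen=15 Elkhorn=29 Fernhollow=23 → close Briarlake (overflow 17)
  30÷3 = 10 each, +1 to first 0
Round 4: Cedarfen=25 Elkhorn=39 Fernhollow=33 → close Elkhorn (overflow 25)
  39÷2 = 19 each, +1 to first 1
Round 5: Cedarfen=45 Fernhollow=52 → close Fernhollow (overflow 39)
  52÷1 = 52 each, +1 to first 0

Closure order: Juniper, Ashgrove, Briarlake, Elkhorn, Fernhollow
Last habitat: Cedarfen with 97 animals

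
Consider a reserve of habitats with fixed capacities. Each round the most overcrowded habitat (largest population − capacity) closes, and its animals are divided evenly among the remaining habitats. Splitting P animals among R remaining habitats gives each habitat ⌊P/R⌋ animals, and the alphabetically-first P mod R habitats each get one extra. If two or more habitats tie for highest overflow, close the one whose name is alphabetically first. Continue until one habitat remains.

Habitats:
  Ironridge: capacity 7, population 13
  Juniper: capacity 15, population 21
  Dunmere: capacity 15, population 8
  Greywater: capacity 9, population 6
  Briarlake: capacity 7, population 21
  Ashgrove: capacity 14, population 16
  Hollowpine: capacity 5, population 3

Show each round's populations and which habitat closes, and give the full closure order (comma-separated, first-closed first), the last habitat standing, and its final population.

Round 1: Ashgrove=16 Briarlake=21 Dunmere=8 Greywater=6 Hollowpine=3 Ironridge=13 Juniper=21 → close Briarlake (overflow 14)
  21÷6 = 3 each, +1 to first 3
Round 2: Ashgrove=20 Dunmere=12 Greywater=10 Hollowpine=6 Ironridge=16 Juniper=24 → close Ironridge (overflow 9)
  16÷5 = 3 each, +1 to first 1
Round 3: Ashgrove=24 Dunmere=15 Greywater=13 Hollowpine=9 Juniper=27 → close Juniper (overflow 12)
  27÷4 = 6 each, +1 to first 3
Round 4: Ashgrove=31 Dunmere=22 Greywater=20 Hollowpine=15 → close Ashgrove (overflow 17)
  31÷3 = 10 each, +1 to first 1
Round 5: Dunmere=33 Greywater=30 Hollowpine=25 → close Greywater (overflow 21)
  30÷2 = 15 each, +1 to first 0
Round 6: Dunmere=48 Hollowpine=40 → close Hollowpine (overflow 35)
  40÷1 = 40 each, +1 to first 0

Closure order: Briarlake, Ironridge, Juniper, Ashgrove, Greywater, Hollowpine
Last habitat: Dunmere with 88 animals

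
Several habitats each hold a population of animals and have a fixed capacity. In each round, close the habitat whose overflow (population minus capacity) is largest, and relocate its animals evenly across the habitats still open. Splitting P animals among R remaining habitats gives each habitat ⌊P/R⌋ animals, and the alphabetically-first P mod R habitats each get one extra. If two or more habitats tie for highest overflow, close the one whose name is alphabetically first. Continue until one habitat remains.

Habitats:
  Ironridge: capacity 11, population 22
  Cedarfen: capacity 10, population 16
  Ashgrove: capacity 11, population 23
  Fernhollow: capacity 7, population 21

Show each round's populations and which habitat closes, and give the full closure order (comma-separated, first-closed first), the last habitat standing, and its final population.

Closure order: Fernhollow, Ashgrove, Ironridge
Last habitat: Cedarfen with 82 animals

Round 1: Ashgrove=23 Cedarfen=16 Fernhollow=21 Ironridge=22 → close Fernhollow (overflow 14)
  21÷3 = 7 each, +1 to first 0
Round 2: Ashgrove=30 Cedarfen=23 Ironridge=29 → close Ashgrove (overflow 19)
  30÷2 = 15 each, +1 to first 0
Round 3: Cedarfen=38 Ironridge=44 → close Ironridge (overflow 33)
  44÷1 = 44 each, +1 to first 0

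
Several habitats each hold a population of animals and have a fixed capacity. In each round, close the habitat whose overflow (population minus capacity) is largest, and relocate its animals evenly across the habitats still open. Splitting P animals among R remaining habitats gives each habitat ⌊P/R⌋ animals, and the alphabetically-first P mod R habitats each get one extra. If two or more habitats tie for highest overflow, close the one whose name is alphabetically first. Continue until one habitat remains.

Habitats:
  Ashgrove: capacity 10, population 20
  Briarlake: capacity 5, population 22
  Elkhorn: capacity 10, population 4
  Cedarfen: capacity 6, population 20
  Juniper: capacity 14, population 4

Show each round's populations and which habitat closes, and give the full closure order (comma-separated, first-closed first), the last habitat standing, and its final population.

Closure order: Briarlake, Cedarfen, Ashgrove, Elkhorn
Last habitat: Juniper with 70 animals

Round 1: Ashgrove=20 Briarlake=22 Cedarfen=20 Elkhorn=4 Juniper=4 → close Briarlake (overflow 17)
  22÷4 = 5 each, +1 to first 2
Round 2: Ashgrove=26 Cedarfen=26 Elkhorn=9 Juniper=9 → close Cedarfen (overflow 20)
  26÷3 = 8 each, +1 to first 2
Round 3: Ashgrove=35 Elkhorn=18 Juniper=17 → close Ashgrove (overflow 25)
  35÷2 = 17 each, +1 to first 1
Round 4: Elkhorn=36 Juniper=34 → close Elkhorn (overflow 26)
  36÷1 = 36 each, +1 to first 0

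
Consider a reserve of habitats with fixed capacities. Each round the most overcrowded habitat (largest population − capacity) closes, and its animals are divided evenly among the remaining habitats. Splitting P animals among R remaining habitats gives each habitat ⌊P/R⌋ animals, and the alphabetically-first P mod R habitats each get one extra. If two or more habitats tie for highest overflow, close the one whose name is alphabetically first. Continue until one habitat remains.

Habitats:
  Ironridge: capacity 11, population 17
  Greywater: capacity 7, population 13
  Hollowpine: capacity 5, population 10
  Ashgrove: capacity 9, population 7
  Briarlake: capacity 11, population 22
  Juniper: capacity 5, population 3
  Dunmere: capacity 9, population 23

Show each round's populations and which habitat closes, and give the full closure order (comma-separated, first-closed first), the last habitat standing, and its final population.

Round 1: Ashgrove=7 Briarlake=22 Dunmere=23 Greywater=13 Hollowpine=10 Ironridge=17 Juniper=3 → close Dunmere (overflow 14)
  23÷6 = 3 each, +1 to first 5
Round 2: Ashgrove=11 Briarlake=26 Greywater=17 Hollowpine=14 Ironridge=21 Juniper=6 → close Briarlake (overflow 15)
  26÷5 = 5 each, +1 to first 1
Round 3: Ashgrove=17 Greywater=22 Hollowpine=19 Ironridge=26 Juniper=11 → close Greywater (overflow 15)
  22÷4 = 5 each, +1 to first 2
Round 4: Ashgrove=23 Hollowpine=25 Ironridge=31 Juniper=16 → close Hollowpine (overflow 20)
  25÷3 = 8 each, +1 to first 1
Round 5: Ashgrove=32 Ironridge=39 Juniper=24 → close Ironridge (overflow 28)
  39÷2 = 19 each, +1 to first 1
Round 6: Ashgrove=52 Juniper=43 → close Ashgrove (overflow 43)
  52÷1 = 52 each, +1 to first 0

Closure order: Dunmere, Briarlake, Greywater, Hollowpine, Ironridge, Ashgrove
Last habitat: Juniper with 95 animals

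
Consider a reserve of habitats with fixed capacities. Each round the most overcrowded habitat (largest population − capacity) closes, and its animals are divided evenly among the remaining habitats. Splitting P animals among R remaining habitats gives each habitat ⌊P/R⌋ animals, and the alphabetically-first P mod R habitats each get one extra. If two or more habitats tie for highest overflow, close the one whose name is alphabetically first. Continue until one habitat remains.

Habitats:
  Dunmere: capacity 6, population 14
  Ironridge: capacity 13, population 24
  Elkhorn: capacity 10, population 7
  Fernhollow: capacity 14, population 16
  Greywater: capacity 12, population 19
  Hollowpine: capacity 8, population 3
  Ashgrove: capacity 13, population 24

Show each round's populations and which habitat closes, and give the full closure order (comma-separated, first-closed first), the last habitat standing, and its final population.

Round 1: Ashgrove=24 Dunmere=14 Elkhorn=7 Fernhollow=16 Greywater=19 Hollowpine=3 Ironridge=24 → close Ashgrove (overflow 11)
  24÷6 = 4 each, +1 to first 0
Round 2: Dunmere=18 Elkhorn=11 Fernhollow=20 Greywater=23 Hollowpine=7 Ironridge=28 → close Ironridge (overflow 15)
  28÷5 = 5 each, +1 to first 3
Round 3: Dunmere=24 Elkhorn=17 Fernhollow=26 Greywater=28 Hollowpine=12 → close Dunmere (overflow 18)
  24÷4 = 6 each, +1 to first 0
Round 4: Elkhorn=23 Fernhollow=32 Greywater=34 Hollowpine=18 → close Greywater (overflow 22)
  34÷3 = 11 each, +1 to first 1
Round 5: Elkhorn=35 Fernhollow=43 Hollowpine=29 → close Fernhollow (overflow 29)
  43÷2 = 21 each, +1 to first 1
Round 6: Elkhorn=57 Hollowpine=50 → close Elkhorn (overflow 47)
  57÷1 = 57 each, +1 to first 0

Closure order: Ashgrove, Ironridge, Dunmere, Greywater, Fernhollow, Elkhorn
Last habitat: Hollowpine with 107 animals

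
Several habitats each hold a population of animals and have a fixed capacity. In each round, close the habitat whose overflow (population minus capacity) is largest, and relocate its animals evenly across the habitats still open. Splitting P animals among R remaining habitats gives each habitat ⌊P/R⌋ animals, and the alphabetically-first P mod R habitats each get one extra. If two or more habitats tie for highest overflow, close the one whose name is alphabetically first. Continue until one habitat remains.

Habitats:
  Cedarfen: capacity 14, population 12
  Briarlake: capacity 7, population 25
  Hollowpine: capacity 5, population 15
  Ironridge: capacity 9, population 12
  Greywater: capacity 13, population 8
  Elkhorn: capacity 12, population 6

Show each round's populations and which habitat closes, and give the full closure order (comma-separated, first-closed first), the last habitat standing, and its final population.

Closure order: Briarlake, Hollowpine, Ironridge, Cedarfen, Greywater
Last habitat: Elkhorn with 78 animals

Round 1: Briarlake=25 Cedarfen=12 Elkhorn=6 Greywater=8 Hollowpine=15 Ironridge=12 → close Briarlake (overflow 18)
  25÷5 = 5 each, +1 to first 0
Round 2: Cedarfen=17 Elkhorn=11 Greywater=13 Hollowpine=20 Ironridge=17 → close Hollowpine (overflow 15)
  20÷4 = 5 each, +1 to first 0
Round 3: Cedarfen=22 Elkhorn=16 Greywater=18 Ironridge=22 → close Ironridge (overflow 13)
  22÷3 = 7 each, +1 to first 1
Round 4: Cedarfen=30 Elkhorn=23 Greywater=25 → close Cedarfen (overflow 16)
  30÷2 = 15 each, +1 to first 0
Round 5: Elkhorn=38 Greywater=40 → close Greywater (overflow 27)
  40÷1 = 40 each, +1 to first 0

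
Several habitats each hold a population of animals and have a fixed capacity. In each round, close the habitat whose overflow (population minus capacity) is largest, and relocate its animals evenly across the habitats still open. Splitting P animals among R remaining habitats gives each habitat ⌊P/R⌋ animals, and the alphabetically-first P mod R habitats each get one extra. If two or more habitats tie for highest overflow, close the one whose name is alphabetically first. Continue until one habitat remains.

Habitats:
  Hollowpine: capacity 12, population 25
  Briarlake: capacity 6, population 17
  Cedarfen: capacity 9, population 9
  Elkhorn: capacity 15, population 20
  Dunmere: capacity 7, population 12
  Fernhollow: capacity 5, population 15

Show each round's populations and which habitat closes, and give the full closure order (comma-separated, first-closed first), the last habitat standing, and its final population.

Closure order: Hollowpine, Briarlake, Fernhollow, Dunmere, Elkhorn
Last habitat: Cedarfen with 98 animals

Round 1: Briarlake=17 Cedarfen=9 Dunmere=12 Elkhorn=20 Fernhollow=15 Hollowpine=25 → close Hollowpine (overflow 13)
  25÷5 = 5 each, +1 to first 0
Round 2: Briarlake=22 Cedarfen=14 Dunmere=17 Elkhorn=25 Fernhollow=20 → close Briarlake (overflow 16)
  22÷4 = 5 each, +1 to first 2
Round 3: Cedarfen=20 Dunmere=23 Elkhorn=30 Fernhollow=25 → close Fernhollow (overflow 20)
  25÷3 = 8 each, +1 to first 1
Round 4: Cedarfen=29 Dunmere=31 Elkhorn=38 → close Dunmere (overflow 24)
  31÷2 = 15 each, +1 to first 1
Round 5: Cedarfen=45 Elkhorn=53 → close Elkhorn (overflow 38)
  53÷1 = 53 each, +1 to first 0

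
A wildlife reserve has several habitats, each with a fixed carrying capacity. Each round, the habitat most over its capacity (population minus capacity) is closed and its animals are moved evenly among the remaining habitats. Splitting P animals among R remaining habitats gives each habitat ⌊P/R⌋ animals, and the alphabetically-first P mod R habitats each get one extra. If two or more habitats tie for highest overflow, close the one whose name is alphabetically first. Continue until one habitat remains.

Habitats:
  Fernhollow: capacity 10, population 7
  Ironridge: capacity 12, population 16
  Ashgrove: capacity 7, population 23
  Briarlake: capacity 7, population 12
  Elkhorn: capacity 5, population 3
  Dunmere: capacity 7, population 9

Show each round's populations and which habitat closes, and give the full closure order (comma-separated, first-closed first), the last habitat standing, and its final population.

Closure order: Ashgrove, Briarlake, Dunmere, Ironridge, Elkhorn
Last habitat: Fernhollow with 70 animals

Round 1: Ashgrove=23 Briarlake=12 Dunmere=9 Elkhorn=3 Fernhollow=7 Ironridge=16 → close Ashgrove (overflow 16)
  23÷5 = 4 each, +1 to first 3
Round 2: Briarlake=17 Dunmere=14 Elkhorn=8 Fernhollow=11 Ironridge=20 → close Briarlake (overflow 10)
  17÷4 = 4 each, +1 to first 1
Round 3: Dunmere=19 Elkhorn=12 Fernhollow=15 Ironridge=24 → close Dunmere (overflow 12)
  19÷3 = 6 each, +1 to first 1
Round 4: Elkhorn=19 Fernhollow=21 Ironridge=30 → close Ironridge (overflow 18)
  30÷2 = 15 each, +1 to first 0
Round 5: Elkhorn=34 Fernhollow=36 → close Elkhorn (overflow 29)
  34÷1 = 34 each, +1 to first 0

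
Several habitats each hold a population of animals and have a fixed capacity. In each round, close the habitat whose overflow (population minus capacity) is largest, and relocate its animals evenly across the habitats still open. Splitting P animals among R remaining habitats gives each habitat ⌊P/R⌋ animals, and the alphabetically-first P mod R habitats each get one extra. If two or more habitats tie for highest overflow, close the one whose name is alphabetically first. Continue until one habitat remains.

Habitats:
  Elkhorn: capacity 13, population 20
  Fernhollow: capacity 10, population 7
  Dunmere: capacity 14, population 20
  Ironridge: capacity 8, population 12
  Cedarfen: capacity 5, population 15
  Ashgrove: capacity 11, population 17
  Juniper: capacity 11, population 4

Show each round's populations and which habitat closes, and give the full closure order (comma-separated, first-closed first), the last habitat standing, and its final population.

Closure order: Cedarfen, Elkhorn, Ashgrove, Dunmere, Ironridge, Fernhollow
Last habitat: Juniper with 95 animals

Round 1: Ashgrove=17 Cedarfen=15 Dunmere=20 Elkhorn=20 Fernhollow=7 Ironridge=12 Juniper=4 → close Cedarfen (overflow 10)
  15÷6 = 2 each, +1 to first 3
Round 2: Ashgrove=20 Dunmere=23 Elkhorn=23 Fernhollow=9 Ironridge=14 Juniper=6 → close Elkhorn (overflow 10)
  23÷5 = 4 each, +1 to first 3
Round 3: Ashgrove=25 Dunmere=28 Fernhollow=14 Ironridge=18 Juniper=10 → close Ashgrove (overflow 14)
  25÷4 = 6 each, +1 to first 1
Round 4: Dunmere=35 Fernhollow=20 Ironridge=24 Juniper=16 → close Dunmere (overflow 21)
  35÷3 = 11 each, +1 to first 2
Round 5: Fernhollow=32 Ironridge=36 Juniper=27 → close Ironridge (overflow 28)
  36÷2 = 18 each, +1 to first 0
Round 6: Fernhollow=50 Juniper=45 → close Fernhollow (overflow 40)
  50÷1 = 50 each, +1 to first 0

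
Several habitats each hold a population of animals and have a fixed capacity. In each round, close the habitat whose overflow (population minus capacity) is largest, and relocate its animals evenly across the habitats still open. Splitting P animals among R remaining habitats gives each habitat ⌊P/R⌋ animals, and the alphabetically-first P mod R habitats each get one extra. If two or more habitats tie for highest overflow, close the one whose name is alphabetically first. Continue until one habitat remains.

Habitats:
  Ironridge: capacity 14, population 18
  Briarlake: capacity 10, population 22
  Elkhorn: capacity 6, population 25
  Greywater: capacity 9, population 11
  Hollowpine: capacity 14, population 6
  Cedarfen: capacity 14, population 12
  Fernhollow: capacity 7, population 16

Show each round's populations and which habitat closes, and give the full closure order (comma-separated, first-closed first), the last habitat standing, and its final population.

Round 1: Briarlake=22 Cedarfen=12 Elkhorn=25 Fernhollow=16 Greywater=11 Hollowpine=6 Ironridge=18 → close Elkhorn (overflow 19)
  25÷6 = 4 each, +1 to first 1
Round 2: Briarlake=27 Cedarfen=16 Fernhollow=20 Greywater=15 Hollowpine=10 Ironridge=22 → close Briarlake (overflow 17)
  27÷5 = 5 each, +1 to first 2
Round 3: Cedarfen=22 Fernhollow=26 Greywater=20 Hollowpine=15 Ironridge=27 → close Fernhollow (overflow 19)
  26÷4 = 6 each, +1 to first 2
Round 4: Cedarfen=29 Greywater=27 Hollowpine=21 Ironridge=33 → close Ironridge (overflow 19)
  33÷3 = 11 each, +1 to first 0
Round 5: Cedarfen=40 Greywater=38 Hollowpine=32 → close Greywater (overflow 29)
  38÷2 = 19 each, +1 to first 0
Round 6: Cedarfen=59 Hollowpine=51 → close Cedarfen (overflow 45)
  59÷1 = 59 each, +1 to first 0

Closure order: Elkhorn, Briarlake, Fernhollow, Ironridge, Greywater, Cedarfen
Last habitat: Hollowpine with 110 animals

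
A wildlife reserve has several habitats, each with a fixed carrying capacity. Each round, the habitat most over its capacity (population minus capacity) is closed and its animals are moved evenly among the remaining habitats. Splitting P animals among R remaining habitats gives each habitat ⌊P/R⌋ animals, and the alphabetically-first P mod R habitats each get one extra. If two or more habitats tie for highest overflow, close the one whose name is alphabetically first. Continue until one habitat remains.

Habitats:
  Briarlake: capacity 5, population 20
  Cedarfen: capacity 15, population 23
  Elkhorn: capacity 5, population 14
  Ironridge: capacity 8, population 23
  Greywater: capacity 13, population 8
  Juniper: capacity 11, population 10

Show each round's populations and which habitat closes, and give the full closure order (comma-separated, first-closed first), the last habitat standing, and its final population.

Closure order: Briarlake, Ironridge, Elkhorn, Cedarfen, Juniper
Last habitat: Greywater with 98 animals

Round 1: Briarlake=20 Cedarfen=23 Elkhorn=14 Greywater=8 Ironridge=23 Juniper=10 → close Briarlake (overflow 15)
  20÷5 = 4 each, +1 to first 0
Round 2: Cedarfen=27 Elkhorn=18 Greywater=12 Ironridge=27 Juniper=14 → close Ironridge (overflow 19)
  27÷4 = 6 each, +1 to first 3
Round 3: Cedarfen=34 Elkhorn=25 Greywater=19 Juniper=20 → close Elkhorn (overflow 20)
  25÷3 = 8 each, +1 to first 1
Round 4: Cedarfen=43 Greywater=27 Juniper=28 → close Cedarfen (overflow 28)
  43÷2 = 21 each, +1 to first 1
Round 5: Greywater=49 Juniper=49 → close Juniper (overflow 38)
  49÷1 = 49 each, +1 to first 0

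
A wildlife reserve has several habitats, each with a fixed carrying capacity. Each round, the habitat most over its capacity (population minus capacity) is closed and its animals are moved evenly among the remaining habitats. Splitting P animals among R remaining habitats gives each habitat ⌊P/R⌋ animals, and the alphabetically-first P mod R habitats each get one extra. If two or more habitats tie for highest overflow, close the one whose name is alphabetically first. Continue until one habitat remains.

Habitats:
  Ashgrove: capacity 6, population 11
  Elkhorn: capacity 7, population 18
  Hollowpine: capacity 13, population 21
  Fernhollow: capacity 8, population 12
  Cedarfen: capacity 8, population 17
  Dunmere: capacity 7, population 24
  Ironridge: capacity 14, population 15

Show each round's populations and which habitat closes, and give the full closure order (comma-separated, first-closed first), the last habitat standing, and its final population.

Round 1: Ashgrove=11 Cedarfen=17 Dunmere=24 Elkhorn=18 Fernhollow=12 Hollowpine=21 Ironridge=15 → close Dunmere (overflow 17)
  24÷6 = 4 each, +1 to first 0
Round 2: Ashgrove=15 Cedarfen=21 Elkhorn=22 Fernhollow=16 Hollowpine=25 Ironridge=19 → close Elkhorn (overflow 15)
  22÷5 = 4 each, +1 to first 2
Round 3: Ashgrove=20 Cedarfen=26 Fernhollow=20 Hollowpine=29 Ironridge=23 → close Cedarfen (overflow 18)
  26÷4 = 6 each, +1 to first 2
Round 4: Ashgrove=27 Fernhollow=27 Hollowpine=35 Ironridge=29 → close Hollowpine (overflow 22)
  35÷3 = 11 each, +1 to first 2
Round 5: Ashgrove=39 Fernhollow=39 Ironridge=40 → close Ashgrove (overflow 33)
  39÷2 = 19 each, +1 to first 1
Round 6: Fernhollow=59 Ironridge=59 → close Fernhollow (overflow 51)
  59÷1 = 59 each, +1 to first 0

Closure order: Dunmere, Elkhorn, Cedarfen, Hollowpine, Ashgrove, Fernhollow
Last habitat: Ironridge with 118 animals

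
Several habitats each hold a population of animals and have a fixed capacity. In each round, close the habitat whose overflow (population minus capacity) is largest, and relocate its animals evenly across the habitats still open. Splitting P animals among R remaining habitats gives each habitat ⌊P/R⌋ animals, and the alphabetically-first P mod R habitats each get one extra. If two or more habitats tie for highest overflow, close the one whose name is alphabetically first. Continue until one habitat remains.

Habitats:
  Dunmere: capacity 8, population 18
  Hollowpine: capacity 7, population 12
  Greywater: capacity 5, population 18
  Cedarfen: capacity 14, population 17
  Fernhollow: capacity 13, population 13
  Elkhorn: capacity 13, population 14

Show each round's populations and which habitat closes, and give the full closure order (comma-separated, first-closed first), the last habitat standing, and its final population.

Round 1: Cedarfen=17 Dunmere=18 Elkhorn=14 Fernhollow=13 Greywater=18 Hollowpine=12 → close Greywater (overflow 13)
  18÷5 = 3 each, +1 to first 3
Round 2: Cedarfen=21 Dunmere=22 Elkhorn=18 Fernhollow=16 Hollowpine=15 → close Dunmere (overflow 14)
  22÷4 = 5 each, +1 to first 2
Round 3: Cedarfen=27 Elkhorn=24 Fernhollow=21 Hollowpine=20 → close Cedarfen (overflow 13)
  27÷3 = 9 each, +1 to first 0
Round 4: Elkhorn=33 Fernhollow=30 Hollowpine=29 → close Hollowpine (overflow 22)
  29÷2 = 14 each, +1 to first 1
Round 5: Elkhorn=48 Fernhollow=44 → close Elkhorn (overflow 35)
  48÷1 = 48 each, +1 to first 0

Closure order: Greywater, Dunmere, Cedarfen, Hollowpine, Elkhorn
Last habitat: Fernhollow with 92 animals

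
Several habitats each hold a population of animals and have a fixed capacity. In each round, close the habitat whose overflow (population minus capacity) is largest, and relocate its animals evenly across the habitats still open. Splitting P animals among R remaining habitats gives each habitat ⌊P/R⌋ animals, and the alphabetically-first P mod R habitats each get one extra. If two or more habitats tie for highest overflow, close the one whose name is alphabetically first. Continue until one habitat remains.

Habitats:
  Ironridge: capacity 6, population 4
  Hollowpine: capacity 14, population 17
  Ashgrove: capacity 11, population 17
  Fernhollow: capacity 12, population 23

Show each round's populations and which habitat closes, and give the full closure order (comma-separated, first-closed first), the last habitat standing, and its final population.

Round 1: Ashgrove=17 Fernhollow=23 Hollowpine=17 Ironridge=4 → close Fernhollow (overflow 11)
  23÷3 = 7 each, +1 to first 2
Round 2: Ashgrove=25 Hollowpine=25 Ironridge=11 → close Ashgrove (overflow 14)
  25÷2 = 12 each, +1 to first 1
Round 3: Hollowpine=38 Ironridge=23 → close Hollowpine (overflow 24)
  38÷1 = 38 each, +1 to first 0

Closure order: Fernhollow, Ashgrove, Hollowpine
Last habitat: Ironridge with 61 animals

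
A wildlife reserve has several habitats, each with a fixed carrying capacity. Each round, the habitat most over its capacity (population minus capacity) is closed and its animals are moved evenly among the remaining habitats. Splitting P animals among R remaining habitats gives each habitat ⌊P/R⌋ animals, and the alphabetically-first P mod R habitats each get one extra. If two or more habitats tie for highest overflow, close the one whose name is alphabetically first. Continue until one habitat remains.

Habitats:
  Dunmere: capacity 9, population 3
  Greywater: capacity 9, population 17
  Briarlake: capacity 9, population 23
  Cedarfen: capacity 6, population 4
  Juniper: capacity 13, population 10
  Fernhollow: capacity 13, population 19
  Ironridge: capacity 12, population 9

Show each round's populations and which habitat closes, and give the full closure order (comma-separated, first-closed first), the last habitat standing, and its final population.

Round 1: Briarlake=23 Cedarfen=4 Dunmere=3 Fernhollow=19 Greywater=17 Ironridge=9 Juniper=10 → close Briarlake (overflow 14)
  23÷6 = 3 each, +1 to first 5
Round 2: Cedarfen=8 Dunmere=7 Fernhollow=23 Greywater=21 Ironridge=13 Juniper=13 → close Greywater (overflow 12)
  21÷5 = 4 each, +1 to first 1
Round 3: Cedarfen=13 Dunmere=11 Fernhollow=27 Ironridge=17 Juniper=17 → close Fernhollow (overflow 14)
  27÷4 = 6 each, +1 to first 3
Round 4: Cedarfen=20 Dunmere=18 Ironridge=24 Juniper=23 → close Cedarfen (overflow 14)
  20÷3 = 6 each, +1 to first 2
Round 5: Dunmere=25 Ironridge=31 Juniper=29 → close Ironridge (overflow 19)
  31÷2 = 15 each, +1 to first 1
Round 6: Dunmere=41 Juniper=44 → close Dunmere (overflow 32)
  41÷1 = 41 each, +1 to first 0

Closure order: Briarlake, Greywater, Fernhollow, Cedarfen, Ironridge, Dunmere
Last habitat: Juniper with 85 animals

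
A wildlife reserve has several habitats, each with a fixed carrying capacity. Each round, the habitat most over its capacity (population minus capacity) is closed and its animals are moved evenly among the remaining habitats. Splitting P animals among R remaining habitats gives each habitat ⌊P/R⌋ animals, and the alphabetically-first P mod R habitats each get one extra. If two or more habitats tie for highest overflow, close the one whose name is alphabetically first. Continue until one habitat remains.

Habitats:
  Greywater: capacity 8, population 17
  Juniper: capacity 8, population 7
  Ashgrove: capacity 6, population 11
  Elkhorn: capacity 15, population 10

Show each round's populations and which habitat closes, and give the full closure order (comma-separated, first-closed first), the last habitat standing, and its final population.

Round 1: Ashgrove=11 Elkhorn=10 Greywater=17 Juniper=7 → close Greywater (overflow 9)
  17÷3 = 5 each, +1 to first 2
Round 2: Ashgrove=17 Elkhorn=16 Juniper=12 → close Ashgrove (overflow 11)
  17÷2 = 8 each, +1 to first 1
Round 3: Elkhorn=25 Juniper=20 → close Juniper (overflow 12)
  20÷1 = 20 each, +1 to first 0

Closure order: Greywater, Ashgrove, Juniper
Last habitat: Elkhorn with 45 animals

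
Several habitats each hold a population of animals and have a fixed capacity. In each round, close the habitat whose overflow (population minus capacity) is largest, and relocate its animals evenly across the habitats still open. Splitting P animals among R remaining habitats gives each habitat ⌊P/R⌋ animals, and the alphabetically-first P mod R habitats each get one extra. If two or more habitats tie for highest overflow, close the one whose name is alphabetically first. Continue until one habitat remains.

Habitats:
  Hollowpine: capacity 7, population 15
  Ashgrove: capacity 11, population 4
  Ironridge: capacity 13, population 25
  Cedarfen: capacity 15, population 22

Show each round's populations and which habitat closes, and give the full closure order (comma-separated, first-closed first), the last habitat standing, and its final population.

Round 1: Ashgrove=4 Cedarfen=22 Hollowpine=15 Ironridge=25 → close Ironridge (overflow 12)
  25÷3 = 8 each, +1 to first 1
Round 2: Ashgrove=13 Cedarfen=30 Hollowpine=23 → close Hollowpine (overflow 16)
  23÷2 = 11 each, +1 to first 1
Round 3: Ashgrove=25 Cedarfen=41 → close Cedarfen (overflow 26)
  41÷1 = 41 each, +1 to first 0

Closure order: Ironridge, Hollowpine, Cedarfen
Last habitat: Ashgrove with 66 animals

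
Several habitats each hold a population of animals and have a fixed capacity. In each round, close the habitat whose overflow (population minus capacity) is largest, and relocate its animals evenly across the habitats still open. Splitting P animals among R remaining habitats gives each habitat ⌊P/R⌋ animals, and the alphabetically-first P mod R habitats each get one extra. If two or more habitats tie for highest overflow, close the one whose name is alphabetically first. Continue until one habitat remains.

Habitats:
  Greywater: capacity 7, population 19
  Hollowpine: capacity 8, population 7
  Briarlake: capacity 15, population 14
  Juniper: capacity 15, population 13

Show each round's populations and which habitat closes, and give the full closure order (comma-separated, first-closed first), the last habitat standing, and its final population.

Closure order: Greywater, Briarlake, Hollowpine
Last habitat: Juniper with 53 animals

Round 1: Briarlake=14 Greywater=19 Hollowpine=7 Juniper=13 → close Greywater (overflow 12)
  19÷3 = 6 each, +1 to first 1
Round 2: Briarlake=21 Hollowpine=13 Juniper=19 → close Briarlake (overflow 6)
  21÷2 = 10 each, +1 to first 1
Round 3: Hollowpine=24 Juniper=29 → close Hollowpine (overflow 16)
  24÷1 = 24 each, +1 to first 0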